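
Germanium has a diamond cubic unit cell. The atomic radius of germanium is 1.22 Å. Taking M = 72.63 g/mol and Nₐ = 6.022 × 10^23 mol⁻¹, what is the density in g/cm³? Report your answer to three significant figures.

5.39 g/cm³

In a diamond cubic lattice, nearest neighbors lie along the body diagonal with √3·a = 8r, giving a = 5.635 Å = 5.635 × 10^-8 cm.
With Z = 8, ρ = Z·M/(N_A·a³) = 8 × 72.63 / (6.022 × 10²³ × 1.789 × 10^-22) = 5.393 g/cm³.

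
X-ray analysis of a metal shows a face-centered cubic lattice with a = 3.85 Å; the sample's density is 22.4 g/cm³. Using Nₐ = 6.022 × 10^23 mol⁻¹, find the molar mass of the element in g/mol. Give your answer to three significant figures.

An FCC cell has Z = 4 atoms; a = 3.850 × 10^-8 cm.
M = ρ·N_A·a³/Z = 22.4 × 6.022 × 10²³ × 5.707 × 10^-23 / 4 = 192 g/mol.

192 g/mol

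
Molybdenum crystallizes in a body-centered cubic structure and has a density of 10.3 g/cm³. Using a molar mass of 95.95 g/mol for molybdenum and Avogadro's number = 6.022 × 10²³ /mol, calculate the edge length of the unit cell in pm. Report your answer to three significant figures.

314 pm

With Z = 2 atoms per BCC cell, a³ = Z·M/(N_A·ρ) = 2 × 95.95 / (6.022 × 10²³ × 10.30 g/cm³) = 3.094 × 10^-23 cm³.
a = (3.094 × 10^-23)^(1/3) = 3.139 × 10^-8 cm = 314 pm.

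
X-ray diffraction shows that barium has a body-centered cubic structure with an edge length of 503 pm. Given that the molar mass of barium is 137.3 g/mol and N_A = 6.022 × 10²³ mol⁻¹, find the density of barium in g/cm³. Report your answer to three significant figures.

A BCC unit cell contains Z = 2 atoms.
Cell volume: a³ = (503 pm)³ = (5.030 × 10^-8 cm)³ = 1.273 × 10^-22 cm³.
ρ = Z·M/(N_A·a³) = 2 × 137.3 / (6.022 × 10²³ × 1.273 × 10^-22) = 3.583 g/cm³.

3.58 g/cm³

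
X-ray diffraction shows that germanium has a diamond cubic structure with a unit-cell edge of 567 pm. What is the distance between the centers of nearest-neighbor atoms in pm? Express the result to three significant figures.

246 pm

In a diamond cubic structure, nearest neighbors lie along the body diagonal with √3·a = 8r; the nearest-neighbor distance equals 2r = 0.4330·a.
d = 0.4330 × 567 = 246 pm.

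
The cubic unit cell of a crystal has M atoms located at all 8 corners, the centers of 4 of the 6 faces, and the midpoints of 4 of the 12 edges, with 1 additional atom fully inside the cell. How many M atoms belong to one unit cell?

5

Corner atoms are shared by 8 cells (1/8 each), face atoms by 2 (1/2 each), edge atoms by 4 (1/4 each), interior atoms are unshared.
Net atoms = 8 × 1/8 + 4 × 1/2 + 4 × 1/4 + 1 = 1 + 2 + 1 + 1 = 5.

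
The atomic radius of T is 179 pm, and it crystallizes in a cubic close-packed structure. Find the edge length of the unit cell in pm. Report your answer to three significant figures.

506 pm

In an FCC lattice, atoms touch along the face diagonal, so √2·a = 4r.
a = 4r/√2 = 4 × 179 / 1.4142 = 506 pm.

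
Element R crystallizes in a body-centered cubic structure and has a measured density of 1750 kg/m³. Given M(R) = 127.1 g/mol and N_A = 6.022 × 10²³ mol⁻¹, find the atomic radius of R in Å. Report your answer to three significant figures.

For a BCC cell (Z = 2), a³ = Z·M/(N_A·ρ) = 2 × 127.1 / (6.022 × 10²³ × 1.750) = 2.412 × 10^-22 cm³, so a = 6.225 × 10^-8 cm = 6.225 Å.
Atoms touch along the body diagonal, so √3·a = 4r, so r = 0.4330 × a = 2.70 Å.

2.70 Å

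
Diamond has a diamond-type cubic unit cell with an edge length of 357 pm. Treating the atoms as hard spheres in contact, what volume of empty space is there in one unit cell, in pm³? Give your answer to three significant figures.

In a diamond cubic lattice nearest neighbors lie along the body diagonal with √3·a = 8r, so r = 0.2165a = 77.29 pm.
V_cell = a³ = 4.550 × 10^7 pm³; V_atoms = 8 × (4/3)πr³ = 1.547 × 10^7 pm³.
Empty space = 4.550 × 10^7 − 1.547 × 10^7 = 3.00 × 10^7 pm³.

3.00 × 10^7 pm³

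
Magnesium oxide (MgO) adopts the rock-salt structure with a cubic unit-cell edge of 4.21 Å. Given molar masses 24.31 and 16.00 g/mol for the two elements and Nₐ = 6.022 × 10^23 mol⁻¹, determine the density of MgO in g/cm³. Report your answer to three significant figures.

The rock-salt structure contains Z = 4 formula units per cell; M(MgO) = 24.31 + 16.00 = 40.31 g/mol.
a³ = (4.210 × 10^-8 cm)³ = 7.462 × 10^-23 cm³.
ρ = 4 × 40.31 / (6.022 × 10²³ × 7.462 × 10^-23) = 3.588 g/cm³.

3.59 g/cm³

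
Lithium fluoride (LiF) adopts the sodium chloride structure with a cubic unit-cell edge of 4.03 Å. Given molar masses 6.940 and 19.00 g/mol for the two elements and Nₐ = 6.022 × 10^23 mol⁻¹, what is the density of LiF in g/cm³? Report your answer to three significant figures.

The sodium chloride structure contains Z = 4 formula units per cell; M(LiF) = 6.940 + 19.00 = 25.94 g/mol.
a³ = (4.030 × 10^-8 cm)³ = 6.545 × 10^-23 cm³.
ρ = 4 × 25.94 / (6.022 × 10²³ × 6.545 × 10^-23) = 2.633 g/cm³.

2.63 g/cm³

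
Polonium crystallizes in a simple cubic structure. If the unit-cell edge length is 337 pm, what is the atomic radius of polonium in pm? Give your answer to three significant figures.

In a simple cubic lattice, atoms touch along the cell edge, so a = 2r.
r = a/2 = 337/2 = 169 pm.

169 pm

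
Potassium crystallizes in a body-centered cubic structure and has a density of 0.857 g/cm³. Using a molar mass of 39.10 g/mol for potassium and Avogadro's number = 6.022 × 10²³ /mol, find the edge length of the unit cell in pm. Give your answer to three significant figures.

533 pm

With Z = 2 atoms per BCC cell, a³ = Z·M/(N_A·ρ) = 2 × 39.10 / (6.022 × 10²³ × 0.8570 g/cm³) = 1.515 × 10^-22 cm³.
a = (1.515 × 10^-22)^(1/3) = 5.331 × 10^-8 cm = 533 pm.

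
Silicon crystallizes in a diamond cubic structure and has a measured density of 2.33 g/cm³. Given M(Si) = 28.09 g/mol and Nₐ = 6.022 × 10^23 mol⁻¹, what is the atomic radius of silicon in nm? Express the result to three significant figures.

0.118 nm

For a diamond cubic cell (Z = 8), a³ = Z·M/(N_A·ρ) = 8 × 28.09 / (6.022 × 10²³ × 2.330) = 1.602 × 10^-22 cm³, so a = 5.431 × 10^-8 cm = 0.5431 nm.
Nearest neighbors lie along the body diagonal with √3·a = 8r, so r = 0.2165 × a = 0.118 nm.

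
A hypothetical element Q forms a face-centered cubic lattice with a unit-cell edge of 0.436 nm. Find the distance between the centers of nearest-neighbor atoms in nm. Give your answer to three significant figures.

In an FCC structure, atoms touch along the face diagonal, so √2·a = 4r; the nearest-neighbor distance equals 2r = 0.7071·a.
d = 0.7071 × 0.436 = 0.308 nm.

0.308 nm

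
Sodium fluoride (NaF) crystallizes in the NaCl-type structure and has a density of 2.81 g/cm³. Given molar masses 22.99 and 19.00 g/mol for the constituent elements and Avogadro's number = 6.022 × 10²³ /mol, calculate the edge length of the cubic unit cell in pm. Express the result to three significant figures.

M(NaF) = 41.99 g/mol; Z = 4 formula units per cell.
a³ = Z·M/(N_A·ρ) = 4 × 41.99 / (6.022 × 10²³ × 2.81) = 9.926 × 10^-23 cm³, so a = 4.630 × 10^-8 cm = 463 pm.

463 pm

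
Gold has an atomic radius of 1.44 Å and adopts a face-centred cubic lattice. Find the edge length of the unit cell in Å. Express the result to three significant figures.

4.07 Å

In an FCC lattice, atoms touch along the face diagonal, so √2·a = 4r.
a = 4r/√2 = 4 × 1.44 / 1.4142 = 4.07 Å.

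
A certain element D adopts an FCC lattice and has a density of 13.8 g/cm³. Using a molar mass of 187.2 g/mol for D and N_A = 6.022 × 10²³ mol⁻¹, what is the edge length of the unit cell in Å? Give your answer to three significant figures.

With Z = 4 atoms per FCC cell, a³ = Z·M/(N_A·ρ) = 4 × 187.2 / (6.022 × 10²³ × 13.80 g/cm³) = 9.010 × 10^-23 cm³.
a = (9.010 × 10^-23)^(1/3) = 4.483 × 10^-8 cm = 4.48 Å.

4.48 Å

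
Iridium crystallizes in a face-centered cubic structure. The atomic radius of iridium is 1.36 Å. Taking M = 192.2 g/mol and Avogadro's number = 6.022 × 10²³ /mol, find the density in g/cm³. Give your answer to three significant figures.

22.4 g/cm³

In an FCC lattice, atoms touch along the face diagonal, so √2·a = 4r, giving a = 3.847 Å = 3.847 × 10^-8 cm.
With Z = 4, ρ = Z·M/(N_A·a³) = 4 × 192.2 / (6.022 × 10²³ × 5.692 × 10^-23) = 22.43 g/cm³.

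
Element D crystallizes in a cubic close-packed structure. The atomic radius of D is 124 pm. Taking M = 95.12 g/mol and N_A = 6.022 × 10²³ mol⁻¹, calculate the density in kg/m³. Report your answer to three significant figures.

In an FCC lattice, atoms touch along the face diagonal, so √2·a = 4r, giving a = 350.7 pm = 3.507 × 10^-8 cm.
With Z = 4, ρ = Z·M/(N_A·a³) = 4 × 95.12 / (6.022 × 10²³ × 4.314 × 10^-23) = 14.65 g/cm³ = 14600 kg/m³.

14600 kg/m³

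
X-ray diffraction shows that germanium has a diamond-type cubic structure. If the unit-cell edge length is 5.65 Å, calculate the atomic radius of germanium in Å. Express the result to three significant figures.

In a diamond cubic lattice, nearest neighbors lie along the body diagonal with √3·a = 8r.
r = √3·a/8 = 1.7321 × 5.65 / 8 = 1.22 Å.

1.22 Å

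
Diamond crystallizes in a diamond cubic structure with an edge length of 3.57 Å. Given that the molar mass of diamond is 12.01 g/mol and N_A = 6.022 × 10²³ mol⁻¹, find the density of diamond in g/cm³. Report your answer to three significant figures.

3.51 g/cm³

A diamond cubic unit cell contains Z = 8 atoms.
Cell volume: a³ = (3.57 Å)³ = (3.570 × 10^-8 cm)³ = 4.550 × 10^-23 cm³.
ρ = Z·M/(N_A·a³) = 8 × 12.01 / (6.022 × 10²³ × 4.550 × 10^-23) = 3.507 g/cm³.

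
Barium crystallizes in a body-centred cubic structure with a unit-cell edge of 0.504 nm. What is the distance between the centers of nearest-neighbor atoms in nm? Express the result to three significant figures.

0.436 nm

In a BCC structure, atoms touch along the body diagonal, so √3·a = 4r; the nearest-neighbor distance equals 2r = 0.8660·a.
d = 0.8660 × 0.504 = 0.436 nm.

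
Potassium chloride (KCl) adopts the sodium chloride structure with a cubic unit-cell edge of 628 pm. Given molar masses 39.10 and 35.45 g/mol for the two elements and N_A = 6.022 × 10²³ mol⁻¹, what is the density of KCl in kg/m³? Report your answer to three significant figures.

2000 kg/m³

The sodium chloride structure contains Z = 4 formula units per cell; M(KCl) = 39.10 + 35.45 = 74.55 g/mol.
a³ = (6.280 × 10^-8 cm)³ = 2.477 × 10^-22 cm³.
ρ = 4 × 74.55 / (6.022 × 10²³ × 2.477 × 10^-22) = 1.999 g/cm³ = 2000 kg/m³.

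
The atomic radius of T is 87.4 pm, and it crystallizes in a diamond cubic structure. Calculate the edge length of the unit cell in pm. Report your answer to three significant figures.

In a diamond cubic lattice, nearest neighbors lie along the body diagonal with √3·a = 8r.
a = 8r/√3 = 8 × 87.4 / 1.7321 = 404 pm.

404 pm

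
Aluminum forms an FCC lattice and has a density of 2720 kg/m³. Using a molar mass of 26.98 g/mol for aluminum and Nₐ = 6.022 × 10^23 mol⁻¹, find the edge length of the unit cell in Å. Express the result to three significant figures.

With Z = 4 atoms per FCC cell, a³ = Z·M/(N_A·ρ) = 4 × 26.98 / (6.022 × 10²³ × 2.720 g/cm³) = 6.589 × 10^-23 cm³.
a = (6.589 × 10^-23)^(1/3) = 4.039 × 10^-8 cm = 4.04 Å.

4.04 Å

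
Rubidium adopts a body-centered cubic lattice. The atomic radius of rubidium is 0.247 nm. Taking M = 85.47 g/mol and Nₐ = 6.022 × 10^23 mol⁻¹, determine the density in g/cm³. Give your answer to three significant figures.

1.53 g/cm³

In a BCC lattice, atoms touch along the body diagonal, so √3·a = 4r, giving a = 0.5704 nm = 5.704 × 10^-8 cm.
With Z = 2, ρ = Z·M/(N_A·a³) = 2 × 85.47 / (6.022 × 10²³ × 1.856 × 10^-22) = 1.529 g/cm³.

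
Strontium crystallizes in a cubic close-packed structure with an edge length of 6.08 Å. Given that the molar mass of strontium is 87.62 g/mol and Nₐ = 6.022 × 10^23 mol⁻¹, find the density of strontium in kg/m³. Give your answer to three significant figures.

An FCC unit cell contains Z = 4 atoms.
Cell volume: a³ = (6.08 Å)³ = (6.080 × 10^-8 cm)³ = 2.248 × 10^-22 cm³.
ρ = Z·M/(N_A·a³) = 4 × 87.62 / (6.022 × 10²³ × 2.248 × 10^-22) = 2.589 g/cm³ = 2590 kg/m³.

2590 kg/m³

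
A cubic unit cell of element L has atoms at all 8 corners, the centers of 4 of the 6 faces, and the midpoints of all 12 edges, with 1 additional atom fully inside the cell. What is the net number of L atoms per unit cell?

Corner atoms are shared by 8 cells (1/8 each), face atoms by 2 (1/2 each), edge atoms by 4 (1/4 each), interior atoms are unshared.
Net atoms = 8 × 1/8 + 4 × 1/2 + 12 × 1/4 + 1 = 1 + 2 + 3 + 1 = 7.

7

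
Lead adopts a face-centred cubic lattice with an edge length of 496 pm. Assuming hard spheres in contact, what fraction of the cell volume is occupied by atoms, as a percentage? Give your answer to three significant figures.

74.0%

In an FCC lattice atoms touch along the face diagonal, so √2·a = 4r, so r = 0.3536a = 175.4 pm.
Packing fraction = Z·(4/3)πr³ / a³ = 4 × (4/3)π × (175.4)³ / (496)³ = 0.7405 = 74.0%.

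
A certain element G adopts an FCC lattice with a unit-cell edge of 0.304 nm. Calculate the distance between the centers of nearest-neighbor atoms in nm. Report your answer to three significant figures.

In an FCC structure, atoms touch along the face diagonal, so √2·a = 4r; the nearest-neighbor distance equals 2r = 0.7071·a.
d = 0.7071 × 0.304 = 0.215 nm.

0.215 nm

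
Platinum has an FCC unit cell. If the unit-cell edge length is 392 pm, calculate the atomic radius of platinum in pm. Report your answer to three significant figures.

139 pm

In an FCC lattice, atoms touch along the face diagonal, so √2·a = 4r.
r = √2·a/4 = 1.4142 × 392 / 4 = 139 pm.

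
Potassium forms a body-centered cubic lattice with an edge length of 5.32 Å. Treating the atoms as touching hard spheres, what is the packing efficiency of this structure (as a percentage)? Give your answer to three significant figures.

In a BCC lattice atoms touch along the body diagonal, so √3·a = 4r, so r = 0.4330a = 2.304 Å.
Packing fraction = Z·(4/3)πr³ / a³ = 2 × (4/3)π × (2.304)³ / (5.32)³ = 0.6802 = 68.0%.

68.0%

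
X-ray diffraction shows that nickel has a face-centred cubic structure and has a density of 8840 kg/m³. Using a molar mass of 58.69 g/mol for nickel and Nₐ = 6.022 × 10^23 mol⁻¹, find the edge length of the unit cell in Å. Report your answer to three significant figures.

3.53 Å

With Z = 4 atoms per FCC cell, a³ = Z·M/(N_A·ρ) = 4 × 58.69 / (6.022 × 10²³ × 8.840 g/cm³) = 4.410 × 10^-23 cm³.
a = (4.410 × 10^-23)^(1/3) = 3.533 × 10^-8 cm = 3.53 Å.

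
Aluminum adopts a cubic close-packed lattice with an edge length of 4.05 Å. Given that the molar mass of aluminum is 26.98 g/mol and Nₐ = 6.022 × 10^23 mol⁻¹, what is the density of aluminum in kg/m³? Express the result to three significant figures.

An FCC unit cell contains Z = 4 atoms.
Cell volume: a³ = (4.05 Å)³ = (4.050 × 10^-8 cm)³ = 6.643 × 10^-23 cm³.
ρ = Z·M/(N_A·a³) = 4 × 26.98 / (6.022 × 10²³ × 6.643 × 10^-23) = 2.698 g/cm³ = 2700 kg/m³.

2700 kg/m³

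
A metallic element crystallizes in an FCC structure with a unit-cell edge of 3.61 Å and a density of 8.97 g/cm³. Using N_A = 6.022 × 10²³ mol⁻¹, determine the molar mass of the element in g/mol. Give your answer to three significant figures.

An FCC cell has Z = 4 atoms; a = 3.610 × 10^-8 cm.
M = ρ·N_A·a³/Z = 8.97 × 6.022 × 10²³ × 4.705 × 10^-23 / 4 = 63.5 g/mol.

63.5 g/mol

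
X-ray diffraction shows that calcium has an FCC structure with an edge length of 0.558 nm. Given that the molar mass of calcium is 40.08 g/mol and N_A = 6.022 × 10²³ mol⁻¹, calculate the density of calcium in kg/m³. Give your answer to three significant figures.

1530 kg/m³

An FCC unit cell contains Z = 4 atoms.
Cell volume: a³ = (0.558 nm)³ = (5.580 × 10^-8 cm)³ = 1.737 × 10^-22 cm³.
ρ = Z·M/(N_A·a³) = 4 × 40.08 / (6.022 × 10²³ × 1.737 × 10^-22) = 1.532 g/cm³ = 1530 kg/m³.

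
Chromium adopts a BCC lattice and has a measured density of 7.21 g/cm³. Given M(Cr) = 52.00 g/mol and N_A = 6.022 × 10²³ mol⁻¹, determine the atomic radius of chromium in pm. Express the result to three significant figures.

For a BCC cell (Z = 2), a³ = Z·M/(N_A·ρ) = 2 × 52.00 / (6.022 × 10²³ × 7.210) = 2.395 × 10^-23 cm³, so a = 2.883 × 10^-8 cm = 288.3 pm.
Atoms touch along the body diagonal, so √3·a = 4r, so r = 0.4330 × a = 125 pm.

125 pm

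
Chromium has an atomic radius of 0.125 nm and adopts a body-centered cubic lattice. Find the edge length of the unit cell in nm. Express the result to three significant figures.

In a BCC lattice, atoms touch along the body diagonal, so √3·a = 4r.
a = 4r/√3 = 4 × 0.125 / 1.7321 = 0.289 nm.

0.289 nm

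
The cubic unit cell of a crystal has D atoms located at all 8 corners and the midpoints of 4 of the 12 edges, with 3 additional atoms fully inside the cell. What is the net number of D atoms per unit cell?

5

Corner atoms are shared by 8 cells (1/8 each), edge atoms by 4 (1/4 each), interior atoms are unshared.
Net atoms = 8 × 1/8 + 4 × 1/4 + 3 = 1 + 1 + 3 = 5.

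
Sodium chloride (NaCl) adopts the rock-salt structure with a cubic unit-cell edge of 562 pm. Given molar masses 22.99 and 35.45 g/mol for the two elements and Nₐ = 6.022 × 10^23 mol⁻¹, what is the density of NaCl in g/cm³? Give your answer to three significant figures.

2.19 g/cm³

The rock-salt structure contains Z = 4 formula units per cell; M(NaCl) = 22.99 + 35.45 = 58.44 g/mol.
a³ = (5.620 × 10^-8 cm)³ = 1.775 × 10^-22 cm³.
ρ = 4 × 58.44 / (6.022 × 10²³ × 1.775 × 10^-22) = 2.187 g/cm³.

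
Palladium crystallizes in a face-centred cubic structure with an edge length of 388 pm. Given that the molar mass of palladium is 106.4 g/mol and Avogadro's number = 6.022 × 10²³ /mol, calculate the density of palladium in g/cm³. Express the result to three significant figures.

12.1 g/cm³

An FCC unit cell contains Z = 4 atoms.
Cell volume: a³ = (388 pm)³ = (3.880 × 10^-8 cm)³ = 5.841 × 10^-23 cm³.
ρ = Z·M/(N_A·a³) = 4 × 106.4 / (6.022 × 10²³ × 5.841 × 10^-23) = 12.10 g/cm³.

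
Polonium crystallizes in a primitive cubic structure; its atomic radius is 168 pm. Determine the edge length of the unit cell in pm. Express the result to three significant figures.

In a simple cubic lattice, atoms touch along the cell edge, so a = 2r.
a = 2r = 2 × 168 = 336 pm.

336 pm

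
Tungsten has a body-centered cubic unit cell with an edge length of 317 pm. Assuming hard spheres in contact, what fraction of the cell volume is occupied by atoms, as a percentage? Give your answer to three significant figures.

68.0%

In a BCC lattice atoms touch along the body diagonal, so √3·a = 4r, so r = 0.4330a = 137.3 pm.
Packing fraction = Z·(4/3)πr³ / a³ = 2 × (4/3)π × (137.3)³ / (317)³ = 0.6802 = 68.0%.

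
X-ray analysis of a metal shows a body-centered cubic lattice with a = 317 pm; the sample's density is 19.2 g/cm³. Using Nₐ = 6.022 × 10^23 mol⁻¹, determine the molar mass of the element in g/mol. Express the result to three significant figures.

184 g/mol

A BCC cell has Z = 2 atoms; a = 3.170 × 10^-8 cm.
M = ρ·N_A·a³/Z = 19.2 × 6.022 × 10²³ × 3.186 × 10^-23 / 2 = 184 g/mol.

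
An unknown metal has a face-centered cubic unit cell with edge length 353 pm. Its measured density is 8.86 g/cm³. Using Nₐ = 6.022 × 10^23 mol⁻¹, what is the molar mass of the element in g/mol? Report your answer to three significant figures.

An FCC cell has Z = 4 atoms; a = 3.530 × 10^-8 cm.
M = ρ·N_A·a³/Z = 8.86 × 6.022 × 10²³ × 4.399 × 10^-23 / 4 = 58.7 g/mol.

58.7 g/mol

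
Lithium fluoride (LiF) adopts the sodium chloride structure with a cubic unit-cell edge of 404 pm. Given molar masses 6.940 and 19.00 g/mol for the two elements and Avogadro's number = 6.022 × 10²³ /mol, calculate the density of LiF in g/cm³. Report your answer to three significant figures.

The sodium chloride structure contains Z = 4 formula units per cell; M(LiF) = 6.940 + 19.00 = 25.94 g/mol.
a³ = (4.040 × 10^-8 cm)³ = 6.594 × 10^-23 cm³.
ρ = 4 × 25.94 / (6.022 × 10²³ × 6.594 × 10^-23) = 2.613 g/cm³.

2.61 g/cm³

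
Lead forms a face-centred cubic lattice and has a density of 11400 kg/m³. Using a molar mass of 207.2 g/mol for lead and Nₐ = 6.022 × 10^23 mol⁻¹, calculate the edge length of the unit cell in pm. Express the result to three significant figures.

With Z = 4 atoms per FCC cell, a³ = Z·M/(N_A·ρ) = 4 × 207.2 / (6.022 × 10²³ × 11.40 g/cm³) = 1.207 × 10^-22 cm³.
a = (1.207 × 10^-22)^(1/3) = 4.942 × 10^-8 cm = 494 pm.

494 pm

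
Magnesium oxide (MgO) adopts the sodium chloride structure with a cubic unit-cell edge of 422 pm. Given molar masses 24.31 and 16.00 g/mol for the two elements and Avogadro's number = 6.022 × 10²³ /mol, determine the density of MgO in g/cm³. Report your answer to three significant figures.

3.56 g/cm³

The sodium chloride structure contains Z = 4 formula units per cell; M(MgO) = 24.31 + 16.00 = 40.31 g/mol.
a³ = (4.220 × 10^-8 cm)³ = 7.515 × 10^-23 cm³.
ρ = 4 × 40.31 / (6.022 × 10²³ × 7.515 × 10^-23) = 3.563 g/cm³.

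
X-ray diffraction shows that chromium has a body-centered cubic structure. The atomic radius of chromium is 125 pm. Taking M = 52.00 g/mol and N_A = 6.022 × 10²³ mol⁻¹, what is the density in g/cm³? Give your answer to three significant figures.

In a BCC lattice, atoms touch along the body diagonal, so √3·a = 4r, giving a = 288.7 pm = 2.887 × 10^-8 cm.
With Z = 2, ρ = Z·M/(N_A·a³) = 2 × 52.00 / (6.022 × 10²³ × 2.406 × 10^-23) = 7.179 g/cm³.

7.18 g/cm³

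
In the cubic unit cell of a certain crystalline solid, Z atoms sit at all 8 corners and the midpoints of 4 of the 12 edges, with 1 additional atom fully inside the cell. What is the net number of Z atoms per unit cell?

Corner atoms are shared by 8 cells (1/8 each), edge atoms by 4 (1/4 each), interior atoms are unshared.
Net atoms = 8 × 1/8 + 4 × 1/4 + 1 = 1 + 1 + 1 = 3.

3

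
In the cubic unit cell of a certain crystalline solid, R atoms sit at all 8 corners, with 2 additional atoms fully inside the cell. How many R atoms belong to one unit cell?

Corner atoms are shared by 8 cells (1/8 each), interior atoms are unshared.
Net atoms = 8 × 1/8 + 2 = 1 + 2 = 3.

3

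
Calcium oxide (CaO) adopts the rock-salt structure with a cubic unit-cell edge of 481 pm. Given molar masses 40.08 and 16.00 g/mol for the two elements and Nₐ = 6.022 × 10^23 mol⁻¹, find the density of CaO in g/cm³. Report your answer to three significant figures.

3.35 g/cm³

The rock-salt structure contains Z = 4 formula units per cell; M(CaO) = 40.08 + 16.00 = 56.08 g/mol.
a³ = (4.810 × 10^-8 cm)³ = 1.113 × 10^-22 cm³.
ρ = 4 × 56.08 / (6.022 × 10²³ × 1.113 × 10^-22) = 3.347 g/cm³.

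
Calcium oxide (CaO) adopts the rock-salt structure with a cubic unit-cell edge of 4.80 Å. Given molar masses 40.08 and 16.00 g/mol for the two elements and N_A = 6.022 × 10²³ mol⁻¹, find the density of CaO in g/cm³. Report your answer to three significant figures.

The rock-salt structure contains Z = 4 formula units per cell; M(CaO) = 40.08 + 16.00 = 56.08 g/mol.
a³ = (4.800 × 10^-8 cm)³ = 1.106 × 10^-22 cm³.
ρ = 4 × 56.08 / (6.022 × 10²³ × 1.106 × 10^-22) = 3.368 g/cm³.

3.37 g/cm³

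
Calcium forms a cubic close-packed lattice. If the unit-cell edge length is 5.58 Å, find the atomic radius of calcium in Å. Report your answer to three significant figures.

In an FCC lattice, atoms touch along the face diagonal, so √2·a = 4r.
r = √2·a/4 = 1.4142 × 5.58 / 4 = 1.97 Å.

1.97 Å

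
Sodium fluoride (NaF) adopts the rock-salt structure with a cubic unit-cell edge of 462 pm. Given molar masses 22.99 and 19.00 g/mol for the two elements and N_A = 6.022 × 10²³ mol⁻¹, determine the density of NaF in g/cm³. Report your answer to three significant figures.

The rock-salt structure contains Z = 4 formula units per cell; M(NaF) = 22.99 + 19.00 = 41.99 g/mol.
a³ = (4.620 × 10^-8 cm)³ = 9.861 × 10^-23 cm³.
ρ = 4 × 41.99 / (6.022 × 10²³ × 9.861 × 10^-23) = 2.828 g/cm³.

2.83 g/cm³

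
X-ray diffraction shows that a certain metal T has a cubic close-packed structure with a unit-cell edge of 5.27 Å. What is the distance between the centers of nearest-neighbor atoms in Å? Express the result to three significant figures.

In an FCC structure, atoms touch along the face diagonal, so √2·a = 4r; the nearest-neighbor distance equals 2r = 0.7071·a.
d = 0.7071 × 5.27 = 3.73 Å.

3.73 Å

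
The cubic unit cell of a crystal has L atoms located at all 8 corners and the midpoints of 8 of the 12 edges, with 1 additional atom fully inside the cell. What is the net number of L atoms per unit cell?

4

Corner atoms are shared by 8 cells (1/8 each), edge atoms by 4 (1/4 each), interior atoms are unshared.
Net atoms = 8 × 1/8 + 8 × 1/4 + 1 = 1 + 2 + 1 = 4.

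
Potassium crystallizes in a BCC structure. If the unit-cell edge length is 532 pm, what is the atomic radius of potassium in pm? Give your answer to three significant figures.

230 pm

In a BCC lattice, atoms touch along the body diagonal, so √3·a = 4r.
r = √3·a/4 = 1.7321 × 532 / 4 = 230 pm.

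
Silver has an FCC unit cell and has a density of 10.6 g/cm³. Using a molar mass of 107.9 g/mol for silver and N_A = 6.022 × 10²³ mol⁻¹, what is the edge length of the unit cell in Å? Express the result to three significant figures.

4.07 Å

With Z = 4 atoms per FCC cell, a³ = Z·M/(N_A·ρ) = 4 × 107.9 / (6.022 × 10²³ × 10.60 g/cm³) = 6.761 × 10^-23 cm³.
a = (6.761 × 10^-23)^(1/3) = 4.074 × 10^-8 cm = 4.07 Å.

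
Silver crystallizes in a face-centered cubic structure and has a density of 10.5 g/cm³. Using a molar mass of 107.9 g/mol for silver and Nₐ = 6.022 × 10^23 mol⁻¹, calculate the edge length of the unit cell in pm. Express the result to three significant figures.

With Z = 4 atoms per FCC cell, a³ = Z·M/(N_A·ρ) = 4 × 107.9 / (6.022 × 10²³ × 10.50 g/cm³) = 6.826 × 10^-23 cm³.
a = (6.826 × 10^-23)^(1/3) = 4.087 × 10^-8 cm = 409 pm.

409 pm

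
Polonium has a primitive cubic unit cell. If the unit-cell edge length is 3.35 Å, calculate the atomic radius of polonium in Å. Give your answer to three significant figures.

1.68 Å

In a simple cubic lattice, atoms touch along the cell edge, so a = 2r.
r = a/2 = 3.35/2 = 1.68 Å.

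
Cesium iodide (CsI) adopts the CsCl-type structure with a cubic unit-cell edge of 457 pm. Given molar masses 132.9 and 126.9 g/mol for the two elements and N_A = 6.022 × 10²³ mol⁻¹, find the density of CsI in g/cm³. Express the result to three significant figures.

The CsCl-type structure contains Z = 1 formula unit per cell; M(CsI) = 132.9 + 126.9 = 259.8 g/mol.
a³ = (4.570 × 10^-8 cm)³ = 9.544 × 10^-23 cm³.
ρ = 1 × 259.8 / (6.022 × 10²³ × 9.544 × 10^-23) = 4.520 g/cm³.

4.52 g/cm³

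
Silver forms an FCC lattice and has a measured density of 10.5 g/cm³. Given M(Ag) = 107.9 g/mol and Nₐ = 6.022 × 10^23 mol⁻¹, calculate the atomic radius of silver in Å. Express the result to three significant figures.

For an FCC cell (Z = 4), a³ = Z·M/(N_A·ρ) = 4 × 107.9 / (6.022 × 10²³ × 10.50) = 6.826 × 10^-23 cm³, so a = 4.087 × 10^-8 cm = 4.087 Å.
Atoms touch along the face diagonal, so √2·a = 4r, so r = 0.3536 × a = 1.44 Å.

1.44 Å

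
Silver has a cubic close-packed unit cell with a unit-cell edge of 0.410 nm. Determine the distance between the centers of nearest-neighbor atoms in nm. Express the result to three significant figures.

In an FCC structure, atoms touch along the face diagonal, so √2·a = 4r; the nearest-neighbor distance equals 2r = 0.7071·a.
d = 0.7071 × 0.410 = 0.290 nm.

0.290 nm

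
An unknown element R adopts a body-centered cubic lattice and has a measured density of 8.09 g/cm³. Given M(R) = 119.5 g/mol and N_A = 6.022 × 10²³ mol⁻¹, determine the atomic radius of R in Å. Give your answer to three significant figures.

1.59 Å

For a BCC cell (Z = 2), a³ = Z·M/(N_A·ρ) = 2 × 119.5 / (6.022 × 10²³ × 8.090) = 4.906 × 10^-23 cm³, so a = 3.661 × 10^-8 cm = 3.661 Å.
Atoms touch along the body diagonal, so √3·a = 4r, so r = 0.4330 × a = 1.59 Å.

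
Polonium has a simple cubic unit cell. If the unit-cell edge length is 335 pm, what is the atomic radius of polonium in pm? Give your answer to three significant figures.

In a simple cubic lattice, atoms touch along the cell edge, so a = 2r.
r = a/2 = 335/2 = 168 pm.

168 pm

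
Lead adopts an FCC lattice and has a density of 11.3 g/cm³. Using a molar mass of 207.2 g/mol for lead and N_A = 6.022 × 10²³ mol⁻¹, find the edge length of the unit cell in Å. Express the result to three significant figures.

With Z = 4 atoms per FCC cell, a³ = Z·M/(N_A·ρ) = 4 × 207.2 / (6.022 × 10²³ × 11.30 g/cm³) = 1.218 × 10^-22 cm³.
a = (1.218 × 10^-22)^(1/3) = 4.957 × 10^-8 cm = 4.96 Å.

4.96 Å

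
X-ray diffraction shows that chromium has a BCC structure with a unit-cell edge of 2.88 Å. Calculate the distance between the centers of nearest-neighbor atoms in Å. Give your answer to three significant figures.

2.49 Å

In a BCC structure, atoms touch along the body diagonal, so √3·a = 4r; the nearest-neighbor distance equals 2r = 0.8660·a.
d = 0.8660 × 2.88 = 2.49 Å.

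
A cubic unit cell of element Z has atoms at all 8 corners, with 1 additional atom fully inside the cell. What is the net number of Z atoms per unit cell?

Corner atoms are shared by 8 cells (1/8 each), interior atoms are unshared.
Net atoms = 8 × 1/8 + 1 = 1 + 1 = 2.

2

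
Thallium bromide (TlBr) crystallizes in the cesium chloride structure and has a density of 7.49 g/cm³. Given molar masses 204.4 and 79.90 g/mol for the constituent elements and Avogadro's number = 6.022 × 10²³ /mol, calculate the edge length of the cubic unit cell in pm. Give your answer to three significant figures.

M(TlBr) = 284.3 g/mol; Z = 1 formula unit per cell.
a³ = Z·M/(N_A·ρ) = 1 × 284.3 / (6.022 × 10²³ × 7.49) = 6.303 × 10^-23 cm³, so a = 3.980 × 10^-8 cm = 398 pm.

398 pm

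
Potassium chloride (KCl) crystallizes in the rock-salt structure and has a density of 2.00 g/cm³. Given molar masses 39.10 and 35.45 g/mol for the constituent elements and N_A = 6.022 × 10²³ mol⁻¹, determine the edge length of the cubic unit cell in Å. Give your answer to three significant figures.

6.28 Å

M(KCl) = 74.55 g/mol; Z = 4 formula units per cell.
a³ = Z·M/(N_A·ρ) = 4 × 74.55 / (6.022 × 10²³ × 2.00) = 2.476 × 10^-22 cm³, so a = 6.279 × 10^-8 cm = 6.28 Å.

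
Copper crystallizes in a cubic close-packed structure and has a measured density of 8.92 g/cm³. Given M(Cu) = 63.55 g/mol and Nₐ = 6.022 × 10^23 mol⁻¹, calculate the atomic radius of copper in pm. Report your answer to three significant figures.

128 pm

For an FCC cell (Z = 4), a³ = Z·M/(N_A·ρ) = 4 × 63.55 / (6.022 × 10²³ × 8.920) = 4.732 × 10^-23 cm³, so a = 3.617 × 10^-8 cm = 361.7 pm.
Atoms touch along the face diagonal, so √2·a = 4r, so r = 0.3536 × a = 128 pm.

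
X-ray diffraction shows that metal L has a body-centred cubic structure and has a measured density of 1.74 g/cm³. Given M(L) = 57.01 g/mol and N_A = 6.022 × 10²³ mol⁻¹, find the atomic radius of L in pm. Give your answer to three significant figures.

207 pm

For a BCC cell (Z = 2), a³ = Z·M/(N_A·ρ) = 2 × 57.01 / (6.022 × 10²³ × 1.740) = 1.088 × 10^-22 cm³, so a = 4.774 × 10^-8 cm = 477.4 pm.
Atoms touch along the body diagonal, so √3·a = 4r, so r = 0.4330 × a = 207 pm.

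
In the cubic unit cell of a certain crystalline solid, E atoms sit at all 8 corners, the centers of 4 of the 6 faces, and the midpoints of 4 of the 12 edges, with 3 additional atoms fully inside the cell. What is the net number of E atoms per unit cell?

7

Corner atoms are shared by 8 cells (1/8 each), face atoms by 2 (1/2 each), edge atoms by 4 (1/4 each), interior atoms are unshared.
Net atoms = 8 × 1/8 + 4 × 1/2 + 4 × 1/4 + 3 = 1 + 2 + 1 + 3 = 7.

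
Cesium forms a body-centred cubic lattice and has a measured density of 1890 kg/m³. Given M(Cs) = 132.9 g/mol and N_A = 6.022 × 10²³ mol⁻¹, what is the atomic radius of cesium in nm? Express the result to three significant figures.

For a BCC cell (Z = 2), a³ = Z·M/(N_A·ρ) = 2 × 132.9 / (6.022 × 10²³ × 1.890) = 2.335 × 10^-22 cm³, so a = 6.158 × 10^-8 cm = 0.6158 nm.
Atoms touch along the body diagonal, so √3·a = 4r, so r = 0.4330 × a = 0.267 nm.

0.267 nm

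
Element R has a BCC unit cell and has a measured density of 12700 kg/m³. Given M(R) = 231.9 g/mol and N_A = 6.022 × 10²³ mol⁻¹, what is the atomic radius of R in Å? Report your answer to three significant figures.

For a BCC cell (Z = 2), a³ = Z·M/(N_A·ρ) = 2 × 231.9 / (6.022 × 10²³ × 12.70) = 6.064 × 10^-23 cm³, so a = 3.929 × 10^-8 cm = 3.929 Å.
Atoms touch along the body diagonal, so √3·a = 4r, so r = 0.4330 × a = 1.70 Å.

1.70 Å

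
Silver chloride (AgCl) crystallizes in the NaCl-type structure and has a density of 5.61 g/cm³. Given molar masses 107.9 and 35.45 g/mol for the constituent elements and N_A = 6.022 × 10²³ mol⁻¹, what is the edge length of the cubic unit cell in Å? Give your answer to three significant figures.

M(AgCl) = 143.35 g/mol; Z = 4 formula units per cell.
a³ = Z·M/(N_A·ρ) = 4 × 143.35 / (6.022 × 10²³ × 5.61) = 1.697 × 10^-22 cm³, so a = 5.537 × 10^-8 cm = 5.54 Å.

5.54 Å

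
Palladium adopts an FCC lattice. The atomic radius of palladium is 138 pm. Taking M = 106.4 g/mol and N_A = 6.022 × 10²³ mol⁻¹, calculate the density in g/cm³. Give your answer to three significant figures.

In an FCC lattice, atoms touch along the face diagonal, so √2·a = 4r, giving a = 390.3 pm = 3.903 × 10^-8 cm.
With Z = 4, ρ = Z·M/(N_A·a³) = 4 × 106.4 / (6.022 × 10²³ × 5.947 × 10^-23) = 11.88 g/cm³.

11.9 g/cm³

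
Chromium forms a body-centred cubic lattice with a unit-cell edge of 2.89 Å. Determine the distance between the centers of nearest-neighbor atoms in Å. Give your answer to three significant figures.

2.50 Å

In a BCC structure, atoms touch along the body diagonal, so √3·a = 4r; the nearest-neighbor distance equals 2r = 0.8660·a.
d = 0.8660 × 2.89 = 2.50 Å.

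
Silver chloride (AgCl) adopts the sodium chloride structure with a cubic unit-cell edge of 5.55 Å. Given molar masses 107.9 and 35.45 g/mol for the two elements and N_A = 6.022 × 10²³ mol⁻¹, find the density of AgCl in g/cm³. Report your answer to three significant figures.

The sodium chloride structure contains Z = 4 formula units per cell; M(AgCl) = 107.9 + 35.45 = 143.35 g/mol.
a³ = (5.550 × 10^-8 cm)³ = 1.710 × 10^-22 cm³.
ρ = 4 × 143.35 / (6.022 × 10²³ × 1.710 × 10^-22) = 5.570 g/cm³.

5.57 g/cm³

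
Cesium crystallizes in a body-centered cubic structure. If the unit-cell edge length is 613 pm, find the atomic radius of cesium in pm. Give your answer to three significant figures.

265 pm

In a BCC lattice, atoms touch along the body diagonal, so √3·a = 4r.
r = √3·a/4 = 1.7321 × 613 / 4 = 265 pm.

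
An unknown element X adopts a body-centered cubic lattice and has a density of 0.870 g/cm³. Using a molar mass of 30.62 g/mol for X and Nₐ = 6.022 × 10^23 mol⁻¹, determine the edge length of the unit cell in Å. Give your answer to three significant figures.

4.89 Å

With Z = 2 atoms per BCC cell, a³ = Z·M/(N_A·ρ) = 2 × 30.62 / (6.022 × 10²³ × 0.8700 g/cm³) = 1.169 × 10^-22 cm³.
a = (1.169 × 10^-22)^(1/3) = 4.889 × 10^-8 cm = 4.89 Å.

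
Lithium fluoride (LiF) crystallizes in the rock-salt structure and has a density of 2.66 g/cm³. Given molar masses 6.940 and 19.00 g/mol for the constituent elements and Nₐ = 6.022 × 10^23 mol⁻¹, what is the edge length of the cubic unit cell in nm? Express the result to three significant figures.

0.402 nm

M(LiF) = 25.94 g/mol; Z = 4 formula units per cell.
a³ = Z·M/(N_A·ρ) = 4 × 25.94 / (6.022 × 10²³ × 2.66) = 6.478 × 10^-23 cm³, so a = 4.016 × 10^-8 cm = 0.402 nm.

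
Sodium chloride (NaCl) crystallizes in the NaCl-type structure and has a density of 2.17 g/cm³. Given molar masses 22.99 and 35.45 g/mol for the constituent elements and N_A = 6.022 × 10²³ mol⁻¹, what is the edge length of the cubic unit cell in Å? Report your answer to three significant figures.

5.63 Å

M(NaCl) = 58.44 g/mol; Z = 4 formula units per cell.
a³ = Z·M/(N_A·ρ) = 4 × 58.44 / (6.022 × 10²³ × 2.17) = 1.789 × 10^-22 cm³, so a = 5.635 × 10^-8 cm = 5.63 Å.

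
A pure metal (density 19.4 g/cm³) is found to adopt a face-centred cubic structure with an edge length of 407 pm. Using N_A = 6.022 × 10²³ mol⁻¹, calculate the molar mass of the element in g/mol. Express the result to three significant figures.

197 g/mol

An FCC cell has Z = 4 atoms; a = 4.070 × 10^-8 cm.
M = ρ·N_A·a³/Z = 19.4 × 6.022 × 10²³ × 6.742 × 10^-23 / 4 = 197 g/mol.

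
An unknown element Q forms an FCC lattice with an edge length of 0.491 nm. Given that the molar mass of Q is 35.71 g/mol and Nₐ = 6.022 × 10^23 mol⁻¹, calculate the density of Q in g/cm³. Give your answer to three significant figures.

2.00 g/cm³

An FCC unit cell contains Z = 4 atoms.
Cell volume: a³ = (0.491 nm)³ = (4.910 × 10^-8 cm)³ = 1.184 × 10^-22 cm³.
ρ = Z·M/(N_A·a³) = 4 × 35.71 / (6.022 × 10²³ × 1.184 × 10^-22) = 2.004 g/cm³.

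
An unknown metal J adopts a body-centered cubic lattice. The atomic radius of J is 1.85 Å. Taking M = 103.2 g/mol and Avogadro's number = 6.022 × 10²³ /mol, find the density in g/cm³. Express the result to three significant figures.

4.39 g/cm³

In a BCC lattice, atoms touch along the body diagonal, so √3·a = 4r, giving a = 4.272 Å = 4.272 × 10^-8 cm.
With Z = 2, ρ = Z·M/(N_A·a³) = 2 × 103.2 / (6.022 × 10²³ × 7.799 × 10^-23) = 4.395 g/cm³.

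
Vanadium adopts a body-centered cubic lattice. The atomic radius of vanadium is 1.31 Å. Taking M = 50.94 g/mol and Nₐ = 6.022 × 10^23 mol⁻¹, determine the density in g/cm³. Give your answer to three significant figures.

6.11 g/cm³

In a BCC lattice, atoms touch along the body diagonal, so √3·a = 4r, giving a = 3.025 Å = 3.025 × 10^-8 cm.
With Z = 2, ρ = Z·M/(N_A·a³) = 2 × 50.94 / (6.022 × 10²³ × 2.769 × 10^-23) = 6.110 g/cm³.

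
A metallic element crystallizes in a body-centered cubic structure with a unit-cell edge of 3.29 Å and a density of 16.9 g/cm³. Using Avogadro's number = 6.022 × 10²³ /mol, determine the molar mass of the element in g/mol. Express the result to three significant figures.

181 g/mol

A BCC cell has Z = 2 atoms; a = 3.290 × 10^-8 cm.
M = ρ·N_A·a³/Z = 16.9 × 6.022 × 10²³ × 3.561 × 10^-23 / 2 = 181 g/mol.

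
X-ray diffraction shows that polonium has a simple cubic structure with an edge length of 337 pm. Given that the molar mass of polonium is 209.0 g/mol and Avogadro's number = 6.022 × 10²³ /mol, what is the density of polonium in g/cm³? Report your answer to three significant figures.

A simple cubic unit cell contains Z = 1 atom.
Cell volume: a³ = (337 pm)³ = (3.370 × 10^-8 cm)³ = 3.827 × 10^-23 cm³.
ρ = Z·M/(N_A·a³) = 1 × 209.0 / (6.022 × 10²³ × 3.827 × 10^-23) = 9.068 g/cm³.

9.07 g/cm³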